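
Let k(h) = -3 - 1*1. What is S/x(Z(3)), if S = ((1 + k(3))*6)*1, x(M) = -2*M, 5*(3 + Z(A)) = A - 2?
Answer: -45/14 ≈ -3.2143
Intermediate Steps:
k(h) = -4 (k(h) = -3 - 1 = -4)
Z(A) = -17/5 + A/5 (Z(A) = -3 + (A - 2)/5 = -3 + (-2 + A)/5 = -3 + (-2/5 + A/5) = -17/5 + A/5)
S = -18 (S = ((1 - 4)*6)*1 = -3*6*1 = -18*1 = -18)
S/x(Z(3)) = -18*(-1/(2*(-17/5 + (1/5)*3))) = -18*(-1/(2*(-17/5 + 3/5))) = -18/((-2*(-14/5))) = -18/28/5 = -18*5/28 = -45/14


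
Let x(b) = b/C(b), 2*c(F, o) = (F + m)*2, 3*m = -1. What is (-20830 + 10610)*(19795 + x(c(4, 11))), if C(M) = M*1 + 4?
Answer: -4653125120/23 ≈ -2.0231e+8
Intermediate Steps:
m = -⅓ (m = (⅓)*(-1) = -⅓ ≈ -0.33333)
c(F, o) = -⅓ + F (c(F, o) = ((F - ⅓)*2)/2 = ((-⅓ + F)*2)/2 = (-⅔ + 2*F)/2 = -⅓ + F)
C(M) = 4 + M (C(M) = M + 4 = 4 + M)
x(b) = b/(4 + b)
(-20830 + 10610)*(19795 + x(c(4, 11))) = (-20830 + 10610)*(19795 + (-⅓ + 4)/(4 + (-⅓ + 4))) = -10220*(19795 + 11/(3*(4 + 11/3))) = -10220*(19795 + 11/(3*(23/3))) = -10220*(19795 + (11/3)*(3/23)) = -10220*(19795 + 11/23) = -10220*455296/23 = -4653125120/23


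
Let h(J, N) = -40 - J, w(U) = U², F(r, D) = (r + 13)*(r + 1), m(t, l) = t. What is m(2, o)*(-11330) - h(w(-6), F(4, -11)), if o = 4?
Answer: -22584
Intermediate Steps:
F(r, D) = (1 + r)*(13 + r) (F(r, D) = (13 + r)*(1 + r) = (1 + r)*(13 + r))
m(2, o)*(-11330) - h(w(-6), F(4, -11)) = 2*(-11330) - (-40 - 1*(-6)²) = -22660 - (-40 - 1*36) = -22660 - (-40 - 36) = -22660 - 1*(-76) = -22660 + 76 = -22584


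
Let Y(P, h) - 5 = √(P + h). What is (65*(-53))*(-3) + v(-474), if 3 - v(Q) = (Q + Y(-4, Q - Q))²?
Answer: -209619 + 1876*I ≈ -2.0962e+5 + 1876.0*I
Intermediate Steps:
Y(P, h) = 5 + √(P + h)
v(Q) = 3 - (5 + Q + 2*I)² (v(Q) = 3 - (Q + (5 + √(-4 + (Q - Q))))² = 3 - (Q + (5 + √(-4 + 0)))² = 3 - (Q + (5 + √(-4)))² = 3 - (Q + (5 + 2*I))² = 3 - (5 + Q + 2*I)²)
(65*(-53))*(-3) + v(-474) = (65*(-53))*(-3) + (3 - (5 - 474 + 2*I)²) = -3445*(-3) + (3 - (-469 + 2*I)²) = 10335 + (3 - (-469 + 2*I)²) = 10338 - (-469 + 2*I)²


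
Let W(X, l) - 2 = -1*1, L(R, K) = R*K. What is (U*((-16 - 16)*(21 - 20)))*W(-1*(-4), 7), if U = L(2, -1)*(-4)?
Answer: -256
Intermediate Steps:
L(R, K) = K*R
W(X, l) = 1 (W(X, l) = 2 - 1*1 = 2 - 1 = 1)
U = 8 (U = -1*2*(-4) = -2*(-4) = 8)
(U*((-16 - 16)*(21 - 20)))*W(-1*(-4), 7) = (8*((-16 - 16)*(21 - 20)))*1 = (8*(-32*1))*1 = (8*(-32))*1 = -256*1 = -256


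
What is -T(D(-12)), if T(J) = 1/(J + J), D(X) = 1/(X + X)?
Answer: 12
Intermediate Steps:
D(X) = 1/(2*X)
T(J) = 1/(2*J)
-T(D(-12)) = -1/(2*((1/2)/(-12))) = -1/(2*((1/2)*(-1/12))) = -1/(2*(-1/24)) = -(-24)/2 = -1*(-12) = 12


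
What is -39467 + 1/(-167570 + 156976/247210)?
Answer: -817456739347659/20712411362 ≈ -39467.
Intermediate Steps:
-39467 + 1/(-167570 + 156976/247210) = -39467 + 1/(-167570 + 156976*(1/247210)) = -39467 + 1/(-167570 + 78488/123605) = -39467 + 1/(-20712411362/123605) = -39467 - 123605/20712411362 = -817456739347659/20712411362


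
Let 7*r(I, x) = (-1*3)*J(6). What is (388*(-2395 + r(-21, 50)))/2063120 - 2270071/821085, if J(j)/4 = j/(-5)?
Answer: -9530106183557/2964494549100 ≈ -3.2147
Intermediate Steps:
J(j) = -4*j/5 (J(j) = 4*(j/(-5)) = 4*(j*(-⅕)) = 4*(-j/5) = -4*j/5)
r(I, x) = 72/35 (r(I, x) = ((-1*3)*(-⅘*6))/7 = (-3*(-24/5))/7 = (⅐)*(72/5) = 72/35)
(388*(-2395 + r(-21, 50)))/2063120 - 2270071/821085 = (388*(-2395 + 72/35))/2063120 - 2270071/821085 = (388*(-83753/35))*(1/2063120) - 2270071*1/821085 = -32496164/35*1/2063120 - 2270071/821085 = -8124041/18052300 - 2270071/821085 = -9530106183557/2964494549100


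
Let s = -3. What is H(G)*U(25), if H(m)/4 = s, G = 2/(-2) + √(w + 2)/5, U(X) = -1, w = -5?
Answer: 12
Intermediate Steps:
G = -1 + I*√3/5 (G = 2/(-2) + √(-5 + 2)/5 = 2*(-½) + √(-3)*(⅕) = -1 + (I*√3)*(⅕) = -1 + I*√3/5 ≈ -1.0 + 0.34641*I)
H(m) = -12 (H(m) = 4*(-3) = -12)
H(G)*U(25) = -12*(-1) = 12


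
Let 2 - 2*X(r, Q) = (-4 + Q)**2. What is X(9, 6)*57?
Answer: -57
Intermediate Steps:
X(r, Q) = 1 - (-4 + Q)**2/2
X(9, 6)*57 = (1 - (-4 + 6)**2/2)*57 = (1 - 1/2*2**2)*57 = (1 - 1/2*4)*57 = (1 - 2)*57 = -1*57 = -57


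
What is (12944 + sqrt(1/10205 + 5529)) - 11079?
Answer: 1865 + sqrt(575801266430)/10205 ≈ 1939.4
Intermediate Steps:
(12944 + sqrt(1/10205 + 5529)) - 11079 = (12944 + sqrt(56423446/10205)) - 11079 = (12944 + sqrt(575801266430)/10205) - 11079 = 1865 + sqrt(575801266430)/10205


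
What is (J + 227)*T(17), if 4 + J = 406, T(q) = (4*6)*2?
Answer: 30192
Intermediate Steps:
T(q) = 48 (T(q) = 24*2 = 48)
J = 402 (J = -4 + 406 = 402)
(J + 227)*T(17) = (402 + 227)*48 = 629*48 = 30192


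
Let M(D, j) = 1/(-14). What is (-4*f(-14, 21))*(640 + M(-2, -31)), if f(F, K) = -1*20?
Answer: 358360/7 ≈ 51194.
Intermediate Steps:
f(F, K) = -20
M(D, j) = -1/14
(-4*f(-14, 21))*(640 + M(-2, -31)) = (-4*(-20))*(640 - 1/14) = 80*(8959/14) = 358360/7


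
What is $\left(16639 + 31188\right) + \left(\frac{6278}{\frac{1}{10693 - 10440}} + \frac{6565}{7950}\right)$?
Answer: $\frac{2601497303}{1590} \approx 1.6362 \cdot 10^{6}$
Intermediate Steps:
$\left(16639 + 31188\right) + \left(\frac{6278}{\frac{1}{10693 - 10440}} + \frac{6565}{7950}\right) = 47827 + \left(\frac{6278}{\frac{1}{10693 - 10440}} + 6565 \cdot \frac{1}{7950}\right) = 47827 + \left(\frac{6278}{\frac{1}{253}} + \frac{1313}{1590}\right) = 47827 + \left(6278 \frac{1}{\frac{1}{253}} + \frac{1313}{1590}\right) = 47827 + \left(6278 \cdot 253 + \frac{1313}{1590}\right) = 47827 + \left(1588334 + \frac{1313}{1590}\right) = 47827 + \frac{2525452373}{1590} = \frac{2601497303}{1590}$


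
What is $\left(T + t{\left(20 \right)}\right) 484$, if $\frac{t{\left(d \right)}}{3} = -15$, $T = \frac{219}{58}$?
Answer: $- \frac{578622}{29} \approx -19952.0$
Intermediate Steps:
$T = \frac{219}{58}$ ($T = 219 \cdot \frac{1}{58} = \frac{219}{58} \approx 3.7759$)
$t{\left(d \right)} = -45$ ($t{\left(d \right)} = 3 \left(-15\right) = -45$)
$\left(T + t{\left(20 \right)}\right) 484 = \left(\frac{219}{58} - 45\right) 484 = \left(- \frac{2391}{58}\right) 484 = - \frac{578622}{29}$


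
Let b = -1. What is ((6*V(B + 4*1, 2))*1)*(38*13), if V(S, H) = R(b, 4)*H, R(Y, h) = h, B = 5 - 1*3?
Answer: 23712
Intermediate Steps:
B = 2 (B = 5 - 3 = 2)
V(S, H) = 4*H
((6*V(B + 4*1, 2))*1)*(38*13) = ((6*(4*2))*1)*(38*13) = ((6*8)*1)*494 = (48*1)*494 = 48*494 = 23712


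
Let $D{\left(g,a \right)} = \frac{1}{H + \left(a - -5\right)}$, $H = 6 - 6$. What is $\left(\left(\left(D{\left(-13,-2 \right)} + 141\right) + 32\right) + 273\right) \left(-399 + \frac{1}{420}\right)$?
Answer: $- \frac{224388281}{1260} \approx -1.7809 \cdot 10^{5}$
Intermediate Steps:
$H = 0$ ($H = 6 - 6 = 0$)
$D{\left(g,a \right)} = \frac{1}{5 + a}$ ($D{\left(g,a \right)} = \frac{1}{0 + \left(a - -5\right)} = \frac{1}{0 + \left(a + 5\right)} = \frac{1}{0 + \left(5 + a\right)} = \frac{1}{5 + a}$)
$\left(\left(\left(D{\left(-13,-2 \right)} + 141\right) + 32\right) + 273\right) \left(-399 + \frac{1}{420}\right) = \left(\left(\left(\frac{1}{5 - 2} + 141\right) + 32\right) + 273\right) \left(-399 + \frac{1}{420}\right) = \left(\left(\left(\frac{1}{3} + 141\right) + 32\right) + 273\right) \left(-399 + \frac{1}{420}\right) = \left(\left(\left(\frac{1}{3} + 141\right) + 32\right) + 273\right) \left(- \frac{167579}{420}\right) = \left(\left(\frac{424}{3} + 32\right) + 273\right) \left(- \frac{167579}{420}\right) = \left(\frac{520}{3} + 273\right) \left(- \frac{167579}{420}\right) = \frac{1339}{3} \left(- \frac{167579}{420}\right) = - \frac{224388281}{1260}$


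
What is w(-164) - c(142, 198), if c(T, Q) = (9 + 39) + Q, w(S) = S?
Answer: -410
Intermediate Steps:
c(T, Q) = 48 + Q
w(-164) - c(142, 198) = -164 - (48 + 198) = -164 - 1*246 = -164 - 246 = -410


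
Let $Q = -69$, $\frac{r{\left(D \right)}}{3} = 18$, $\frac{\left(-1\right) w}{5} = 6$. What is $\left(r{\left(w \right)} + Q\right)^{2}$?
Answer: $225$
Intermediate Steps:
$w = -30$ ($w = \left(-5\right) 6 = -30$)
$r{\left(D \right)} = 54$ ($r{\left(D \right)} = 3 \cdot 18 = 54$)
$\left(r{\left(w \right)} + Q\right)^{2} = \left(54 - 69\right)^{2} = \left(-15\right)^{2} = 225$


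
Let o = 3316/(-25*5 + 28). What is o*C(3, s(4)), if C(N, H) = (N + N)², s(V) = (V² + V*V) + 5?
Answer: -119376/97 ≈ -1230.7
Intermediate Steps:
s(V) = 5 + 2*V² (s(V) = (V² + V²) + 5 = 2*V² + 5 = 5 + 2*V²)
C(N, H) = 4*N² (C(N, H) = (2*N)² = 4*N²)
o = -3316/97 (o = 3316/(-125 + 28) = 3316/(-97) = 3316*(-1/97) = -3316/97 ≈ -34.186)
o*C(3, s(4)) = -13264*3²/97 = -13264*9/97 = -3316/97*36 = -119376/97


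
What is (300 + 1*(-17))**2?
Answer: 80089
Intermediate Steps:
(300 + 1*(-17))**2 = (300 - 17)**2 = 283**2 = 80089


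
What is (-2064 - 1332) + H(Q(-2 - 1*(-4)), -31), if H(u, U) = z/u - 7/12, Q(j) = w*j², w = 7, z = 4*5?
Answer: -285253/84 ≈ -3395.9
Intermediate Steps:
z = 20
Q(j) = 7*j²
H(u, U) = -7/12 + 20/u (H(u, U) = 20/u - 7/12 = -7/12 + 20/u)
(-2064 - 1332) + H(Q(-2 - 1*(-4)), -31) = (-2064 - 1332) + (-7/12 + 20/((7*(-2 - 1*(-4))²))) = -3396 + (-7/12 + 20/((7*(-2 + 4)²))) = -3396 + (-7/12 + 20/((7*2²))) = -3396 + (-7/12 + 20/((7*4))) = -3396 + (-7/12 + 20/28) = -3396 + (-7/12 + 20*(1/28)) = -3396 + (-7/12 + 5/7) = -3396 + 11/84 = -285253/84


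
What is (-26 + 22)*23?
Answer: -92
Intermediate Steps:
(-26 + 22)*23 = -4*23 = -92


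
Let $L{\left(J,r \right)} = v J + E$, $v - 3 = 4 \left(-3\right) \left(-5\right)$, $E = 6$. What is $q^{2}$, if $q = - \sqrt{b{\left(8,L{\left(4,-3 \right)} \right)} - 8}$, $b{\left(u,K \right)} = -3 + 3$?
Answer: $-8$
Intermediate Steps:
$v = 63$ ($v = 3 + 4 \left(-3\right) \left(-5\right) = 3 - -60 = 3 + 60 = 63$)
$L{\left(J,r \right)} = 6 + 63 J$ ($L{\left(J,r \right)} = 63 J + 6 = 6 + 63 J$)
$b{\left(u,K \right)} = 0$
$q = - 2 i \sqrt{2}$ ($q = - \sqrt{0 - 8} = - \sqrt{-8} = - 2 i \sqrt{2} \approx - 2.8284 i$)
$q^{2} = \left(- 2 i \sqrt{2}\right)^{2} = -8$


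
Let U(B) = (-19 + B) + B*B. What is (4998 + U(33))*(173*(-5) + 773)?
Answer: -561292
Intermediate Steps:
U(B) = -19 + B + B² (U(B) = (-19 + B) + B² = -19 + B + B²)
(4998 + U(33))*(173*(-5) + 773) = (4998 + (-19 + 33 + 33²))*(173*(-5) + 773) = (4998 + (-19 + 33 + 1089))*(-865 + 773) = (4998 + 1103)*(-92) = 6101*(-92) = -561292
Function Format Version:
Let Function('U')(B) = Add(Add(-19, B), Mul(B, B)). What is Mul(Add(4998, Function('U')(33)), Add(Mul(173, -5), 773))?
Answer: -561292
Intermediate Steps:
Function('U')(B) = Add(-19, B, Pow(B, 2)) (Function('U')(B) = Add(Add(-19, B), Pow(B, 2)) = Add(-19, B, Pow(B, 2)))
Mul(Add(4998, Function('U')(33)), Add(Mul(173, -5), 773)) = Mul(Add(4998, Add(-19, 33, Pow(33, 2))), Add(Mul(173, -5), 773)) = Mul(Add(4998, Add(-19, 33, 1089)), Add(-865, 773)) = Mul(Add(4998, 1103), -92) = Mul(6101, -92) = -561292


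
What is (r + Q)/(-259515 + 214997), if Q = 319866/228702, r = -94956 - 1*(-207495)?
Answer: -2144851187/848446303 ≈ -2.5280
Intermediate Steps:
r = 112539 (r = -94956 + 207495 = 112539)
Q = 53311/38117 (Q = 319866*(1/228702) = 53311/38117 ≈ 1.3986)
(r + Q)/(-259515 + 214997) = (112539 + 53311/38117)/(-259515 + 214997) = (4289702374/38117)/(-44518) = (4289702374/38117)*(-1/44518) = -2144851187/848446303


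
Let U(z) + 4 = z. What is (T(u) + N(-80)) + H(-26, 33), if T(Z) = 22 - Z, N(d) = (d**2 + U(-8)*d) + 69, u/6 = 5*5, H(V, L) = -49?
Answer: 7252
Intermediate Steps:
u = 150 (u = 6*(5*5) = 6*25 = 150)
U(z) = -4 + z
N(d) = 69 + d**2 - 12*d (N(d) = (d**2 + (-4 - 8)*d) + 69 = (d**2 - 12*d) + 69 = 69 + d**2 - 12*d)
(T(u) + N(-80)) + H(-26, 33) = ((22 - 1*150) + (69 + (-80)**2 - 12*(-80))) - 49 = ((22 - 150) + (69 + 6400 + 960)) - 49 = (-128 + 7429) - 49 = 7301 - 49 = 7252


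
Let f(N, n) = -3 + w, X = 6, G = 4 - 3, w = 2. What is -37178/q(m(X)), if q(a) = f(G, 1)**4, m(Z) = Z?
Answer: -37178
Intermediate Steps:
G = 1
f(N, n) = -1 (f(N, n) = -3 + 2 = -1)
q(a) = 1 (q(a) = (-1)**4 = 1)
-37178/q(m(X)) = -37178/1 = -37178*1 = -37178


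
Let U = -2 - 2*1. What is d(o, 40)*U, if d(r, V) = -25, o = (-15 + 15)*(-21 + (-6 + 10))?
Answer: 100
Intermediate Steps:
o = 0 (o = 0*(-21 + 4) = 0*(-17) = 0)
U = -4 (U = -2 - 2 = -4)
d(o, 40)*U = -25*(-4) = 100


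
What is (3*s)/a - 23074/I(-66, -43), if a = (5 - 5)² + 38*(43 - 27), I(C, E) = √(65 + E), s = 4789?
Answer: 14367/608 - 11537*√22/11 ≈ -4895.8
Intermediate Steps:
a = 608 (a = 0² + 38*16 = 0 + 608 = 608)
(3*s)/a - 23074/I(-66, -43) = (3*4789)/608 - 23074/√(65 - 43) = 14367*(1/608) - 23074*√22/22 = 14367/608 - 11537*√22/11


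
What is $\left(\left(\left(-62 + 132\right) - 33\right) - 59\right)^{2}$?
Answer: $484$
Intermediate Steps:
$\left(\left(\left(-62 + 132\right) - 33\right) - 59\right)^{2} = \left(\left(70 - 33\right) - 59\right)^{2} = \left(37 - 59\right)^{2} = \left(-22\right)^{2} = 484$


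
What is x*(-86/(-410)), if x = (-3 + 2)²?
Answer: 43/205 ≈ 0.20976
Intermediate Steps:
x = 1 (x = (-1)² = 1)
x*(-86/(-410)) = 1*(-86/(-410)) = 1*(-86*(-1/410)) = 1*(43/205) = 43/205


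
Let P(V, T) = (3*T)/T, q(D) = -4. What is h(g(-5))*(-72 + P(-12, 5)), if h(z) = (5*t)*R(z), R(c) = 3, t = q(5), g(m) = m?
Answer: 4140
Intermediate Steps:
t = -4
h(z) = -60 (h(z) = (5*(-4))*3 = -20*3 = -60)
P(V, T) = 3
h(g(-5))*(-72 + P(-12, 5)) = -60*(-72 + 3) = -60*(-69) = 4140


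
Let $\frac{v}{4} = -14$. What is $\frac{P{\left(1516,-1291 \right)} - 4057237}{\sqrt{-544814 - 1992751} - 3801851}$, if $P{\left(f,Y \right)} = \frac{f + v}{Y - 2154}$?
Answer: $\frac{10627833376118835}{9958856685434774} + \frac{2795436585 i \sqrt{2537565}}{9958856685434774} \approx 1.0672 + 0.00044715 i$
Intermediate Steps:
$v = -56$ ($v = 4 \left(-14\right) = -56$)
$P{\left(f,Y \right)} = \frac{-56 + f}{-2154 + Y}$ ($P{\left(f,Y \right)} = \frac{f - 56}{Y - 2154} = \frac{-56 + f}{-2154 + Y}$)
$\frac{P{\left(1516,-1291 \right)} - 4057237}{\sqrt{-544814 - 1992751} - 3801851} = \frac{\frac{-56 + 1516}{-2154 - 1291} - 4057237}{\sqrt{-544814 - 1992751} - 3801851} = \frac{\frac{1}{-3445} \cdot 1460 - 4057237}{\sqrt{-2537565} - 3801851} = \frac{\left(- \frac{1}{3445}\right) 1460 - 4057237}{i \sqrt{2537565} - 3801851} = \frac{- \frac{292}{689} - 4057237}{-3801851 + i \sqrt{2537565}} = - \frac{2795436585}{689 \left(-3801851 + i \sqrt{2537565}\right)}$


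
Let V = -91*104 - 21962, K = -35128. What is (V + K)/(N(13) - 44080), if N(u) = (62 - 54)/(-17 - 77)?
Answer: 1564019/1035882 ≈ 1.5098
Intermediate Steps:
N(u) = -4/47 (N(u) = 8/(-94) = 8*(-1/94) = -4/47)
V = -31426 (V = -9464 - 21962 = -31426)
(V + K)/(N(13) - 44080) = (-31426 - 35128)/(-4/47 - 44080) = -66554/(-2071764/47) = -66554*(-47/2071764) = 1564019/1035882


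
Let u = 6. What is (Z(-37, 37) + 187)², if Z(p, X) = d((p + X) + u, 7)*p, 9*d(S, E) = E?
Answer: 2027776/81 ≈ 25034.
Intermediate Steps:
d(S, E) = E/9
Z(p, X) = 7*p/9 (Z(p, X) = ((⅑)*7)*p = 7*p/9)
(Z(-37, 37) + 187)² = ((7/9)*(-37) + 187)² = (-259/9 + 187)² = (1424/9)² = 2027776/81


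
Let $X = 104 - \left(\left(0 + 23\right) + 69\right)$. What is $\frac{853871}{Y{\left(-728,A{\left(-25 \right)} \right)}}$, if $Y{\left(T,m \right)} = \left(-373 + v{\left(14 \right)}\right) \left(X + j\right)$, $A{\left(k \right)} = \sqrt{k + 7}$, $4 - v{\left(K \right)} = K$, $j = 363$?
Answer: $- \frac{853871}{143625} \approx -5.9451$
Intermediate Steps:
$X = 12$ ($X = 104 - \left(23 + 69\right) = 104 - 92 = 12$)
$v{\left(K \right)} = 4 - K$
$A{\left(k \right)} = \sqrt{7 + k}$
$Y{\left(T,m \right)} = -143625$ ($Y{\left(T,m \right)} = \left(-373 + \left(4 - 14\right)\right) \left(12 + 363\right) = \left(-373 + \left(4 - 14\right)\right) 375 = \left(-373 - 10\right) 375 = \left(-383\right) 375 = -143625$)
$\frac{853871}{Y{\left(-728,A{\left(-25 \right)} \right)}} = \frac{853871}{-143625} = 853871 \left(- \frac{1}{143625}\right) = - \frac{853871}{143625}$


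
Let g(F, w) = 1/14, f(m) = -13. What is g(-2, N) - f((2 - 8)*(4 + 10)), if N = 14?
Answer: 183/14 ≈ 13.071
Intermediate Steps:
g(F, w) = 1/14
g(-2, N) - f((2 - 8)*(4 + 10)) = 1/14 - 1*(-13) = 1/14 + 13 = 183/14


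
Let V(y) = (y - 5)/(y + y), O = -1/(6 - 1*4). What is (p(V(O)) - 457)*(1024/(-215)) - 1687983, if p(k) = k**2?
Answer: -362479353/215 ≈ -1.6860e+6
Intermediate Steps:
O = -1/2 (O = -1/(6 - 4) = -1/2 ≈ -0.50000)
V(y) = (-5 + y)/(2*y) (V(y) = (-5 + y)/((2*y)) = (-5 + y)*(1/(2*y)) = (-5 + y)/(2*y))
(p(V(O)) - 457)*(1024/(-215)) - 1687983 = (((-5 - 1/2)/(2*(-1/2)))**2 - 457)*(1024/(-215)) - 1687983 = (((1/2)*(-2)*(-11/2))**2 - 457)*(1024*(-1/215)) - 1687983 = ((11/2)**2 - 457)*(-1024/215) - 1687983 = (121/4 - 457)*(-1024/215) - 1687983 = -1707/4*(-1024/215) - 1687983 = 436992/215 - 1687983 = -362479353/215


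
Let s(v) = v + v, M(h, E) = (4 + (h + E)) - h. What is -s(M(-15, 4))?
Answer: -16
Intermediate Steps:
M(h, E) = 4 + E (M(h, E) = (4 + (E + h)) - h = (4 + E + h) - h = 4 + E)
s(v) = 2*v
-s(M(-15, 4)) = -2*(4 + 4) = -2*8 = -1*16 = -16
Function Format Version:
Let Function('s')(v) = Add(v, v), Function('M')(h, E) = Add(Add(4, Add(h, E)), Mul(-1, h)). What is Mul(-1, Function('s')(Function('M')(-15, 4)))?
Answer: -16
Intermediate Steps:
Function('M')(h, E) = Add(4, E) (Function('M')(h, E) = Add(Add(4, Add(E, h)), Mul(-1, h)) = Add(Add(4, E, h), Mul(-1, h)) = Add(4, E))
Function('s')(v) = Mul(2, v)
Mul(-1, Function('s')(Function('M')(-15, 4))) = Mul(-1, Mul(2, Add(4, 4))) = Mul(-1, Mul(2, 8)) = Mul(-1, 16) = -16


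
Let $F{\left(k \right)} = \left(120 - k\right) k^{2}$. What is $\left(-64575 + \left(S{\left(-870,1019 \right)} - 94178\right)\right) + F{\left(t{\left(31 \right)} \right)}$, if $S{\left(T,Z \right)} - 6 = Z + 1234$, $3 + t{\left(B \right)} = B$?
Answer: $-84366$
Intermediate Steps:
$t{\left(B \right)} = -3 + B$
$S{\left(T,Z \right)} = 1240 + Z$ ($S{\left(T,Z \right)} = 6 + \left(Z + 1234\right) = 6 + \left(1234 + Z\right) = 1240 + Z$)
$F{\left(k \right)} = k^{2} \left(120 - k\right)$
$\left(-64575 + \left(S{\left(-870,1019 \right)} - 94178\right)\right) + F{\left(t{\left(31 \right)} \right)} = \left(-64575 + \left(\left(1240 + 1019\right) - 94178\right)\right) + \left(-3 + 31\right)^{2} \left(120 - \left(-3 + 31\right)\right) = \left(-64575 + \left(2259 - 94178\right)\right) + 28^{2} \left(120 - 28\right) = \left(-64575 - 91919\right) + 784 \left(120 - 28\right) = -156494 + 784 \cdot 92 = -156494 + 72128 = -84366$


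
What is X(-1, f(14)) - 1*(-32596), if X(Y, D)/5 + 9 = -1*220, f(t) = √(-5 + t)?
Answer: 31451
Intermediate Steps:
X(Y, D) = -1145 (X(Y, D) = -45 + 5*(-1*220) = -45 + 5*(-220) = -45 - 1100 = -1145)
X(-1, f(14)) - 1*(-32596) = -1145 - 1*(-32596) = -1145 + 32596 = 31451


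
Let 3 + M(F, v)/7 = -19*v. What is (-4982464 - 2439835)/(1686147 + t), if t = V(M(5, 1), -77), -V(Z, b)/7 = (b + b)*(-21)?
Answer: -7422299/1663509 ≈ -4.4618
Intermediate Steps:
M(F, v) = -21 - 133*v (M(F, v) = -21 + 7*(-19*v) = -21 - 133*v)
V(Z, b) = 294*b (V(Z, b) = -7*(b + b)*(-21) = -7*2*b*(-21) = -(-294)*b = 294*b)
t = -22638 (t = 294*(-77) = -22638)
(-4982464 - 2439835)/(1686147 + t) = (-4982464 - 2439835)/(1686147 - 22638) = -7422299/1663509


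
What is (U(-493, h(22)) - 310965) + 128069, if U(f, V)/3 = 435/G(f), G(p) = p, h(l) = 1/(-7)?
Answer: -3109277/17 ≈ -1.8290e+5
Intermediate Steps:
h(l) = -⅐
U(f, V) = 1305/f (U(f, V) = 3*(435/f) = 1305/f)
(U(-493, h(22)) - 310965) + 128069 = (1305/(-493) - 310965) + 128069 = (1305*(-1/493) - 310965) + 128069 = (-45/17 - 310965) + 128069 = -5286450/17 + 128069 = -3109277/17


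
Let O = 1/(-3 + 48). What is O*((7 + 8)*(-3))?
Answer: -1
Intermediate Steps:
O = 1/45 ≈ 0.022222
O*((7 + 8)*(-3)) = ((7 + 8)*(-3))/45 = (15*(-3))/45 = (1/45)*(-45) = -1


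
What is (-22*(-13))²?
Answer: 81796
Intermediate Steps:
(-22*(-13))² = 286² = 81796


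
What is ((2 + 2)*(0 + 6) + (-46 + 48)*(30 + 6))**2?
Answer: 9216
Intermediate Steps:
((2 + 2)*(0 + 6) + (-46 + 48)*(30 + 6))**2 = (4*6 + 2*36)**2 = (24 + 72)**2 = 96**2 = 9216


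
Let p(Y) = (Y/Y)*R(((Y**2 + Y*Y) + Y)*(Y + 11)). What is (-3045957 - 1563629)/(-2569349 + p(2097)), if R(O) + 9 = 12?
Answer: 2304793/1284673 ≈ 1.7941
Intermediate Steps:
R(O) = 3 (R(O) = -9 + 12 = 3)
p(Y) = 3 (p(Y) = (Y/Y)*3 = 1*3 = 3)
(-3045957 - 1563629)/(-2569349 + p(2097)) = (-3045957 - 1563629)/(-2569349 + 3) = -4609586/(-2569346) = -4609586*(-1/2569346) = 2304793/1284673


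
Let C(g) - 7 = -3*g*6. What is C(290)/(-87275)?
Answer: 5213/87275 ≈ 0.059731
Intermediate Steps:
C(g) = 7 - 18*g (C(g) = 7 - 3*g*6 = 7 - 18*g)
C(290)/(-87275) = (7 - 18*290)/(-87275) = (7 - 5220)*(-1/87275) = -5213*(-1/87275) = 5213/87275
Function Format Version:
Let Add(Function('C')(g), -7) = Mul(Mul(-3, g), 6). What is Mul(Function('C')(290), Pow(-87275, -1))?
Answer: Rational(5213, 87275) ≈ 0.059731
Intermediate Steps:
Function('C')(g) = Add(7, Mul(-18, g)) (Function('C')(g) = Add(7, Mul(Mul(-3, g), 6)) = Add(7, Mul(-18, g)))
Mul(Function('C')(290), Pow(-87275, -1)) = Mul(Add(7, Mul(-18, 290)), Pow(-87275, -1)) = Mul(Add(7, -5220), Rational(-1, 87275)) = Mul(-5213, Rational(-1, 87275)) = Rational(5213, 87275)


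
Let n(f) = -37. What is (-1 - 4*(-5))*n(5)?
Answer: -703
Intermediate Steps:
(-1 - 4*(-5))*n(5) = (-1 - 4*(-5))*(-37) = (-1 + 20)*(-37) = 19*(-37) = -703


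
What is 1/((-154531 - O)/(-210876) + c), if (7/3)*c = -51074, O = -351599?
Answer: -369033/8078055487 ≈ -4.5683e-5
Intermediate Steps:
c = -153222/7 (c = (3/7)*(-51074) = -153222/7 ≈ -21889.)
1/((-154531 - O)/(-210876) + c) = 1/((-154531 - 1*(-351599))/(-210876) - 153222/7) = 1/((-154531 + 351599)*(-1/210876) - 153222/7) = 1/(197068*(-1/210876) - 153222/7) = 1/(-49267/52719 - 153222/7) = 1/(-8078055487/369033) = -369033/8078055487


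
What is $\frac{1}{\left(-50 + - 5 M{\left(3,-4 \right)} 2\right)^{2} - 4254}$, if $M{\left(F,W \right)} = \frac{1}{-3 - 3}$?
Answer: $- \frac{9}{17261} \approx -0.00052141$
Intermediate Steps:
$M{\left(F,W \right)} = - \frac{1}{6}$ ($M{\left(F,W \right)} = \frac{1}{-6} = - \frac{1}{6}$)
$\frac{1}{\left(-50 + - 5 M{\left(3,-4 \right)} 2\right)^{2} - 4254} = \frac{1}{\left(-50 + \left(-5\right) \left(- \frac{1}{6}\right) 2\right)^{2} - 4254} = \frac{1}{\left(-50 + \frac{5}{6} \cdot 2\right)^{2} - 4254} = \frac{1}{\left(-50 + \frac{5}{3}\right)^{2} - 4254} = \frac{1}{\left(- \frac{145}{3}\right)^{2} - 4254} = \frac{1}{\frac{21025}{9} - 4254} = \frac{1}{- \frac{17261}{9}} = - \frac{9}{17261}$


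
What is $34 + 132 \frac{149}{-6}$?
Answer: $-3244$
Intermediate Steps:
$34 + 132 \frac{149}{-6} = 34 + 132 \cdot 149 \left(- \frac{1}{6}\right) = 34 + 132 \left(- \frac{149}{6}\right) = 34 - 3278 = -3244$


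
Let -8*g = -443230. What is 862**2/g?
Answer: 2972176/221615 ≈ 13.411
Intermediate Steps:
g = 221615/4 (g = -1/8*(-443230) = 221615/4 ≈ 55404.)
862**2/g = 862**2/(221615/4) = 743044*(4/221615) = 2972176/221615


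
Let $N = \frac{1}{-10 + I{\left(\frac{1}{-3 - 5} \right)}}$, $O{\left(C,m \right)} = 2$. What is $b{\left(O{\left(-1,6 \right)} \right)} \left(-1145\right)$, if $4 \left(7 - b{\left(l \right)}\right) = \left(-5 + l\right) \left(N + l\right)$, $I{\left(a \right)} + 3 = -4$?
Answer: $- \frac{658375}{68} \approx -9682.0$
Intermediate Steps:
$I{\left(a \right)} = -7$ ($I{\left(a \right)} = -3 - 4 = -7$)
$N = - \frac{1}{17}$ ($N = \frac{1}{-10 - 7} = \frac{1}{-17} = - \frac{1}{17} \approx -0.058824$)
$b{\left(l \right)} = 7 - \frac{\left(-5 + l\right) \left(- \frac{1}{17} + l\right)}{4}$
$b{\left(O{\left(-1,6 \right)} \right)} \left(-1145\right) = \left(\frac{471}{68} - \frac{2^{2}}{4} + \frac{43}{34} \cdot 2\right) \left(-1145\right) = \left(\frac{471}{68} - 1 + \frac{43}{17}\right) \left(-1145\right) = \frac{575}{68} \left(-1145\right) = - \frac{658375}{68}$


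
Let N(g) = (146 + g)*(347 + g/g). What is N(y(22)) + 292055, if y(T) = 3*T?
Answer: 365831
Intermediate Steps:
N(g) = 50808 + 348*g (N(g) = (146 + g)*(347 + 1) = (146 + g)*348 = 50808 + 348*g)
N(y(22)) + 292055 = (50808 + 348*(3*22)) + 292055 = (50808 + 348*66) + 292055 = (50808 + 22968) + 292055 = 73776 + 292055 = 365831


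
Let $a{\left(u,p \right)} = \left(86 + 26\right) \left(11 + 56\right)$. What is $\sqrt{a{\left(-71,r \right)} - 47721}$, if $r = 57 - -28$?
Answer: $i \sqrt{40217} \approx 200.54 i$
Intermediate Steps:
$r = 85$ ($r = 57 + 28 = 85$)
$a{\left(u,p \right)} = 7504$ ($a{\left(u,p \right)} = 112 \cdot 67 = 7504$)
$\sqrt{a{\left(-71,r \right)} - 47721} = \sqrt{7504 - 47721} = \sqrt{-40217} = i \sqrt{40217}$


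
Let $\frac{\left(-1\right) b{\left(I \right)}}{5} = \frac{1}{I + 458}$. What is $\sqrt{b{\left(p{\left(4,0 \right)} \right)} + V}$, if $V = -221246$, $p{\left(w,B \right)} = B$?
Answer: $\frac{i \sqrt{46409448234}}{458} \approx 470.37 i$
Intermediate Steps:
$b{\left(I \right)} = - \frac{5}{458 + I}$ ($b{\left(I \right)} = - \frac{5}{I + 458} = - \frac{5}{458 + I}$)
$\sqrt{b{\left(p{\left(4,0 \right)} \right)} + V} = \sqrt{- \frac{5}{458 + 0} - 221246} = \sqrt{- \frac{5}{458} - 221246} = \sqrt{- \frac{101330673}{458}} = \frac{i \sqrt{46409448234}}{458}$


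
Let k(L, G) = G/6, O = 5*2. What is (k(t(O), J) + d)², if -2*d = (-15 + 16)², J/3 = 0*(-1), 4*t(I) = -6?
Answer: ¼ ≈ 0.25000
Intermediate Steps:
O = 10
t(I) = -3/2 (t(I) = (¼)*(-6) = -3/2)
J = 0 (J = 3*(0*(-1)) = 3*0 = 0)
d = -½ (d = -(-15 + 16)²/2 = -½*1² = -½*1 = -½ ≈ -0.50000)
k(L, G) = G/6 (k(L, G) = G*(⅙) = G/6)
(k(t(O), J) + d)² = ((⅙)*0 - ½)² = (0 - ½)² = (-½)² = ¼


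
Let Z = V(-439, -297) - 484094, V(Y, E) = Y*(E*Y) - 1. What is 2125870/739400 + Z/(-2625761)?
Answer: 4826184487787/194148768340 ≈ 24.858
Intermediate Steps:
V(Y, E) = -1 + E*Y² (V(Y, E) = E*Y² - 1 = -1 + E*Y²)
Z = -57722232 (Z = (-1 - 297*(-439)²) - 484094 = (-1 - 297*192721) - 484094 = (-1 - 57238137) - 484094 = -57238138 - 484094 = -57722232)
2125870/739400 + Z/(-2625761) = 2125870/739400 - 57722232/(-2625761) = 2125870*(1/739400) - 57722232*(-1/2625761) = 212587/73940 + 57722232/2625761 = 4826184487787/194148768340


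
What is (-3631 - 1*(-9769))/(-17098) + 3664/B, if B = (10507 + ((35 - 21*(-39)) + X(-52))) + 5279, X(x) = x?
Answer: -4896259/35452703 ≈ -0.13811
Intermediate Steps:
B = 16588 (B = (10507 + ((35 - 21*(-39)) - 52)) + 5279 = (10507 + ((35 + 819) - 52)) + 5279 = (10507 + (854 - 52)) + 5279 = (10507 + 802) + 5279 = 11309 + 5279 = 16588)
(-3631 - 1*(-9769))/(-17098) + 3664/B = (-3631 - 1*(-9769))/(-17098) + 3664/16588 = (-3631 + 9769)*(-1/17098) + 3664*(1/16588) = 6138*(-1/17098) + 916/4147 = -3069/8549 + 916/4147 = -4896259/35452703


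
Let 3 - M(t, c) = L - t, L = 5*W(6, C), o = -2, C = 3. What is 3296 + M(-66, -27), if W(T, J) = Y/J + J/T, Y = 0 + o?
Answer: 19403/6 ≈ 3233.8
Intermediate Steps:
Y = -2 (Y = 0 - 2 = -2)
W(T, J) = -2/J + J/T
L = -⅚ (L = 5*(-2/3 + 3/6) = 5*(-2*⅓ + 3*(⅙)) = 5*(-⅔ + ½) = 5*(-⅙) = -⅚ ≈ -0.83333)
M(t, c) = 23/6 + t (M(t, c) = 3 - (-⅚ - t) = 3 + (⅚ + t) = 23/6 + t)
3296 + M(-66, -27) = 3296 + (23/6 - 66) = 3296 - 373/6 = 19403/6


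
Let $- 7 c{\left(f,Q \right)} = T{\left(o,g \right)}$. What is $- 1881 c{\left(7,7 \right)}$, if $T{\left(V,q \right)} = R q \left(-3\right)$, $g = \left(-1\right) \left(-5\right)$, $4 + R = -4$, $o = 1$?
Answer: $\frac{225720}{7} \approx 32246.0$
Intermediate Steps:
$R = -8$ ($R = -4 - 4 = -8$)
$g = 5$
$T{\left(V,q \right)} = 24 q$ ($T{\left(V,q \right)} = - 8 q \left(-3\right) = 24 q$)
$c{\left(f,Q \right)} = - \frac{120}{7}$ ($c{\left(f,Q \right)} = - \frac{24 \cdot 5}{7} = \left(- \frac{1}{7}\right) 120 = - \frac{120}{7}$)
$- 1881 c{\left(7,7 \right)} = \left(-1881\right) \left(- \frac{120}{7}\right) = \frac{225720}{7}$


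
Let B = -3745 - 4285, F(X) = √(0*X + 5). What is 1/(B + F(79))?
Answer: -1606/12896179 - √5/64480895 ≈ -0.00012457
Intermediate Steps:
F(X) = √5 (F(X) = √(0 + 5) = √5)
B = -8030
1/(B + F(79)) = 1/(-8030 + √5)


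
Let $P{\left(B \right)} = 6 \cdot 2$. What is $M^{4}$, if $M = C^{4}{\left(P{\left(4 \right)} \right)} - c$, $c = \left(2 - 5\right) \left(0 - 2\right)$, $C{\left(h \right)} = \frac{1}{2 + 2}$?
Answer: $\frac{5551796250625}{4294967296} \approx 1292.6$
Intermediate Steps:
$P{\left(B \right)} = 12$
$C{\left(h \right)} = \frac{1}{4}$
$c = 6$ ($c = \left(-3\right) \left(-2\right) = 6$)
$M = - \frac{1535}{256}$ ($M = \left(\frac{1}{4}\right)^{4} - 6 = \frac{1}{256} - 6 = - \frac{1535}{256} \approx -5.9961$)
$M^{4} = \left(- \frac{1535}{256}\right)^{4} = \frac{5551796250625}{4294967296}$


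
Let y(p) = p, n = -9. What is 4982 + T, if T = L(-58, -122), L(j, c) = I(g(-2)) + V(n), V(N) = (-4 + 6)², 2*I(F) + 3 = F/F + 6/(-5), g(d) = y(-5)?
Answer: 24922/5 ≈ 4984.4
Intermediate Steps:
g(d) = -5
I(F) = -8/5 (I(F) = -3/2 + (F/F + 6/(-5))/2 = -3/2 + (1 + 6*(-⅕))/2 = -3/2 + (1 - 6/5)/2 = -3/2 + (½)*(-⅕) = -3/2 - ⅒ = -8/5)
V(N) = 4 (V(N) = 2² = 4)
L(j, c) = 12/5 (L(j, c) = -8/5 + 4 = 12/5)
T = 12/5 ≈ 2.4000
4982 + T = 4982 + 12/5 = 24922/5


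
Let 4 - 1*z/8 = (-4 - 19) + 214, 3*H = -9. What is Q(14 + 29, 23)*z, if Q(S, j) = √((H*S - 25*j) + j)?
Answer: -1496*I*√681 ≈ -39040.0*I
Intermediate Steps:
H = -3 (H = (⅓)*(-9) = -3)
Q(S, j) = √(-24*j - 3*S) (Q(S, j) = √((-3*S - 25*j) + j) = √((-25*j - 3*S) + j) = √(-24*j - 3*S))
z = -1496 (z = 32 - 8*((-4 - 19) + 214) = 32 - 8*(-23 + 214) = 32 - 8*191 = 32 - 1528 = -1496)
Q(14 + 29, 23)*z = √(-24*23 - 3*(14 + 29))*(-1496) = √(-552 - 3*43)*(-1496) = √(-552 - 129)*(-1496) = √(-681)*(-1496) = (I*√681)*(-1496) = -1496*I*√681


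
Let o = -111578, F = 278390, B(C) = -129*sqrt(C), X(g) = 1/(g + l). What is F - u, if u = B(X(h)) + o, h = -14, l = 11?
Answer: 389968 + 43*I*sqrt(3) ≈ 3.8997e+5 + 74.478*I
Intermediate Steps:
X(g) = 1/(11 + g) (X(g) = 1/(g + 11) = 1/(11 + g))
u = -111578 - 43*I*sqrt(3) (u = -129*I*sqrt(3)/3 - 111578 = -43*I*sqrt(3) - 111578 = -111578 - 43*I*sqrt(3) ≈ -1.1158e+5 - 74.478*I)
F - u = 278390 - (-111578 - 43*I*sqrt(3)) = 278390 + (111578 + 43*I*sqrt(3)) = 389968 + 43*I*sqrt(3)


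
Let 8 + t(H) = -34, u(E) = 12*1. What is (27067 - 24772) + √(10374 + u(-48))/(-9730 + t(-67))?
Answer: 2295 - 3*√1154/9772 ≈ 2295.0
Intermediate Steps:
u(E) = 12
t(H) = -42 (t(H) = -8 - 34 = -42)
(27067 - 24772) + √(10374 + u(-48))/(-9730 + t(-67)) = (27067 - 24772) + √(10374 + 12)/(-9730 - 42) = 2295 + √10386/(-9772) = 2295 + (3*√1154)*(-1/9772) = 2295 - 3*√1154/9772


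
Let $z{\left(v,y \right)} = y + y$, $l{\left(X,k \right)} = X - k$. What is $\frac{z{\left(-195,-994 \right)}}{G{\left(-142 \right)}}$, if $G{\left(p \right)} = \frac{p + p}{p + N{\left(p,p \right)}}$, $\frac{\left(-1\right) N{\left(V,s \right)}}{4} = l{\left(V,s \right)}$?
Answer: $-994$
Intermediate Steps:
$N{\left(V,s \right)} = - 4 V + 4 s$ ($N{\left(V,s \right)} = - 4 \left(V - s\right) = - 4 V + 4 s$)
$z{\left(v,y \right)} = 2 y$
$G{\left(p \right)} = 2$ ($G{\left(p \right)} = \frac{p + p}{p + \left(- 4 p + 4 p\right)} = \frac{2 p}{p + 0} = \frac{2 p}{p} = 2$)
$\frac{z{\left(-195,-994 \right)}}{G{\left(-142 \right)}} = \frac{2 \left(-994\right)}{2} = \left(-1988\right) \frac{1}{2} = -994$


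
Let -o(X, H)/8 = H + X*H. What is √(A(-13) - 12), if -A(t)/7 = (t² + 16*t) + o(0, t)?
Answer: I*√467 ≈ 21.61*I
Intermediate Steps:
o(X, H) = -8*H - 8*H*X (o(X, H) = -8*(H + X*H) = -8*(H + H*X) = -8*H - 8*H*X)
A(t) = -56*t - 7*t² (A(t) = -7*((t² + 16*t) - 8*t*(1 + 0)) = -7*((t² + 16*t) - 8*t*1) = -7*((t² + 16*t) - 8*t) = -7*(t² + 8*t) = -56*t - 7*t²)
√(A(-13) - 12) = √(7*(-13)*(-8 - 1*(-13)) - 12) = √(7*(-13)*(-8 + 13) - 12) = √(7*(-13)*5 - 12) = √(-455 - 12) = √(-467) = I*√467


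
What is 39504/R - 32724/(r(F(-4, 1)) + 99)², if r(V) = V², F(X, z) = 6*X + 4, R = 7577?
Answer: 9588585756/1886680577 ≈ 5.0823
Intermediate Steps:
F(X, z) = 4 + 6*X
39504/R - 32724/(r(F(-4, 1)) + 99)² = 39504/7577 - 32724/((4 + 6*(-4))² + 99)² = 39504*(1/7577) - 32724/((4 - 24)² + 99)² = 39504/7577 - 32724/((-20)² + 99)² = 39504/7577 - 32724/(400 + 99)² = 39504/7577 - 32724/(499²) = 39504/7577 - 32724/249001 = 9588585756/1886680577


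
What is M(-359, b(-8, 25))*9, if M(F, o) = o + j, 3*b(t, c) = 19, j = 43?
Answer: 444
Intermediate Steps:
b(t, c) = 19/3 (b(t, c) = (1/3)*19 = 19/3)
M(F, o) = 43 + o (M(F, o) = o + 43 = 43 + o)
M(-359, b(-8, 25))*9 = (43 + 19/3)*9 = (148/3)*9 = 444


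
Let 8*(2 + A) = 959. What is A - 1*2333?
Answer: -17721/8 ≈ -2215.1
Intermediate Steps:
A = 943/8 (A = -2 + (⅛)*959 = -2 + 959/8 = 943/8 ≈ 117.88)
A - 1*2333 = 943/8 - 1*2333 = 943/8 - 2333 = -17721/8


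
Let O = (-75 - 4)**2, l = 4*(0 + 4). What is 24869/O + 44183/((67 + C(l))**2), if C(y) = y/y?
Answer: 22984727/1697552 ≈ 13.540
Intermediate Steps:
l = 16 (l = 4*4 = 16)
C(y) = 1
O = 6241 (O = (-79)**2 = 6241)
24869/O + 44183/((67 + C(l))**2) = 24869/6241 + 44183/((67 + 1)**2) = 24869*(1/6241) + 44183/(68**2) = 24869/6241 + 44183/4624 = 24869/6241 + 44183*(1/4624) = 24869/6241 + 2599/272 = 22984727/1697552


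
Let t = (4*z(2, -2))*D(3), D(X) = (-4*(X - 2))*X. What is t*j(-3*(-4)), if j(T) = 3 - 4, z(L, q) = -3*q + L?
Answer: 384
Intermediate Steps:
z(L, q) = L - 3*q
D(X) = X*(8 - 4*X) (D(X) = (-4*(-2 + X))*X = (8 - 4*X)*X = X*(8 - 4*X))
t = -384 (t = (4*(2 - 3*(-2)))*(4*3*(2 - 1*3)) = (4*(2 + 6))*(4*3*(2 - 3)) = (4*8)*(4*3*(-1)) = 32*(-12) = -384)
j(T) = -1
t*j(-3*(-4)) = -384*(-1) = 384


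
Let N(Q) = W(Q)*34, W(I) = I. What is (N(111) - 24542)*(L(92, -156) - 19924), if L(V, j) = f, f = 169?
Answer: 410271840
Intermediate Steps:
L(V, j) = 169
N(Q) = 34*Q (N(Q) = Q*34 = 34*Q)
(N(111) - 24542)*(L(92, -156) - 19924) = (34*111 - 24542)*(169 - 19924) = (3774 - 24542)*(-19755) = -20768*(-19755) = 410271840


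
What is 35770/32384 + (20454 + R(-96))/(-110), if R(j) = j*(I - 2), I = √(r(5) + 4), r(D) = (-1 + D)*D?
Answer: -15106031/80960 + 96*√6/55 ≈ -182.31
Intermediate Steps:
r(D) = D*(-1 + D)
I = 2*√6 (I = √(5*(-1 + 5) + 4) = √(5*4 + 4) = √(20 + 4) = √24 = 2*√6 ≈ 4.8990)
R(j) = j*(-2 + 2*√6) (R(j) = j*(2*√6 - 2) = j*(-2 + 2*√6))
35770/32384 + (20454 + R(-96))/(-110) = 35770/32384 + (20454 + 2*(-96)*(-1 + √6))/(-110) = 35770*(1/32384) + (20454 + (192 - 192*√6))*(-1/110) = 17885/16192 + (20646 - 192*√6)*(-1/110) = 17885/16192 + (-10323/55 + 96*√6/55) = -15106031/80960 + 96*√6/55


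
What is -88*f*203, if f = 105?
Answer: -1875720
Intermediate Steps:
-88*f*203 = -88*105*203 = -9240*203 = -1875720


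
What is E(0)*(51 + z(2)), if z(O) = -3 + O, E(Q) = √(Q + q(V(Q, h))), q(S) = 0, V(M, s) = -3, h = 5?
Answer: 0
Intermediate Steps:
E(Q) = √Q (E(Q) = √(Q + 0) = √Q)
E(0)*(51 + z(2)) = √0*(51 + (-3 + 2)) = 0*(51 - 1) = 0*50 = 0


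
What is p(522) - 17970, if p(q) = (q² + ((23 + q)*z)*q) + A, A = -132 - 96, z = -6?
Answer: -1452654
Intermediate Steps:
A = -228
p(q) = -228 + q² + q*(-138 - 6*q) (p(q) = (q² + ((23 + q)*(-6))*q) - 228 = (q² + (-138 - 6*q)*q) - 228 = (q² + q*(-138 - 6*q)) - 228 = -228 + q² + q*(-138 - 6*q))
p(522) - 17970 = (-228 - 138*522 - 5*522²) - 17970 = (-228 - 72036 - 5*272484) - 17970 = (-228 - 72036 - 1362420) - 17970 = -1434684 - 17970 = -1452654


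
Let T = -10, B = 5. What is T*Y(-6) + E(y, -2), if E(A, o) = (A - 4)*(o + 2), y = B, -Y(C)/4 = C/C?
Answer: 40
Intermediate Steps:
Y(C) = -4 (Y(C) = -4*C/C = -4*1 = -4)
y = 5
E(A, o) = (-4 + A)*(2 + o)
T*Y(-6) + E(y, -2) = -10*(-4) + (-8 - 4*(-2) + 2*5 + 5*(-2)) = 40 + (-8 + 8 + 10 - 10) = 40 + 0 = 40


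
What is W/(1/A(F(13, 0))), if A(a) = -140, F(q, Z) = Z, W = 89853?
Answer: -12579420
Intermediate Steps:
W/(1/A(F(13, 0))) = 89853/(1/(-140)) = 89853/(-1/140) = 89853*(-140) = -12579420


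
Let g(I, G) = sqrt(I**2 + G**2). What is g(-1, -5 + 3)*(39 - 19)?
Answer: 20*sqrt(5) ≈ 44.721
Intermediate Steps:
g(I, G) = sqrt(G**2 + I**2)
g(-1, -5 + 3)*(39 - 19) = sqrt((-5 + 3)**2 + (-1)**2)*(39 - 19) = sqrt((-2)**2 + 1)*20 = sqrt(4 + 1)*20 = sqrt(5)*20 = 20*sqrt(5)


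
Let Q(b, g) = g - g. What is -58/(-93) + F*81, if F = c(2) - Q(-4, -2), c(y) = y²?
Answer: 30190/93 ≈ 324.62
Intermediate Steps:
Q(b, g) = 0
F = 4 (F = 2² - 1*0 = 4 + 0 = 4)
-58/(-93) + F*81 = -58/(-93) + 4*81 = -58*(-1/93) + 324 = 58/93 + 324 = 30190/93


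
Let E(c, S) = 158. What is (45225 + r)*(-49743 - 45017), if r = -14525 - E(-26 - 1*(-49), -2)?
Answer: -2894159920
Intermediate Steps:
r = -14683 (r = -14525 - 1*158 = -14525 - 158 = -14683)
(45225 + r)*(-49743 - 45017) = (45225 - 14683)*(-49743 - 45017) = 30542*(-94760) = -2894159920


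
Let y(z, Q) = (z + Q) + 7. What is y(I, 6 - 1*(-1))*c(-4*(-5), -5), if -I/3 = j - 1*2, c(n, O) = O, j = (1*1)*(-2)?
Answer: -130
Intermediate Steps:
j = -2 (j = 1*(-2) = -2)
I = 12 (I = -3*(-2 - 1*2) = -3*(-2 - 2) = -3*(-4) = 12)
y(z, Q) = 7 + Q + z (y(z, Q) = (Q + z) + 7 = 7 + Q + z)
y(I, 6 - 1*(-1))*c(-4*(-5), -5) = (7 + (6 - 1*(-1)) + 12)*(-5) = (7 + (6 + 1) + 12)*(-5) = (7 + 7 + 12)*(-5) = 26*(-5) = -130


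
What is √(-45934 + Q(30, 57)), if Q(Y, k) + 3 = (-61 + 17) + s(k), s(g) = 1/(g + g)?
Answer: I*√597568962/114 ≈ 214.43*I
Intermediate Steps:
s(g) = 1/(2*g)
Q(Y, k) = -47 + 1/(2*k) (Q(Y, k) = -3 + ((-61 + 17) + 1/(2*k)) = -3 + (-44 + 1/(2*k)) = -47 + 1/(2*k))
√(-45934 + Q(30, 57)) = √(-45934 + (-47 + (½)/57)) = √(-45934 + (-47 + (½)*(1/57))) = √(-45934 + (-47 + 1/114)) = √(-45934 - 5357/114) = √(-5241833/114) = I*√597568962/114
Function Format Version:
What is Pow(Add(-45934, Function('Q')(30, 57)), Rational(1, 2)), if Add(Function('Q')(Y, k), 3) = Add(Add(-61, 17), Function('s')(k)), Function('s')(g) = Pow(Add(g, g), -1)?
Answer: Mul(Rational(1, 114), I, Pow(597568962, Rational(1, 2))) ≈ Mul(214.43, I)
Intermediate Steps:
Function('s')(g) = Mul(Rational(1, 2), Pow(g, -1)) (Function('s')(g) = Pow(Mul(2, g), -1) = Mul(Rational(1, 2), Pow(g, -1)))
Function('Q')(Y, k) = Add(-47, Mul(Rational(1, 2), Pow(k, -1))) (Function('Q')(Y, k) = Add(-3, Add(Add(-61, 17), Mul(Rational(1, 2), Pow(k, -1)))) = Add(-3, Add(-44, Mul(Rational(1, 2), Pow(k, -1)))) = Add(-47, Mul(Rational(1, 2), Pow(k, -1))))
Pow(Add(-45934, Function('Q')(30, 57)), Rational(1, 2)) = Pow(Add(-45934, Add(-47, Mul(Rational(1, 2), Pow(57, -1)))), Rational(1, 2)) = Pow(Add(-45934, Add(-47, Mul(Rational(1, 2), Rational(1, 57)))), Rational(1, 2)) = Pow(Add(-45934, Add(-47, Rational(1, 114))), Rational(1, 2)) = Pow(Add(-45934, Rational(-5357, 114)), Rational(1, 2)) = Pow(Rational(-5241833, 114), Rational(1, 2)) = Mul(Rational(1, 114), I, Pow(597568962, Rational(1, 2)))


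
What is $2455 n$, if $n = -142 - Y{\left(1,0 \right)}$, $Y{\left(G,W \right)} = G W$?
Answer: $-348610$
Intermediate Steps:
$n = -142$ ($n = -142 - 1 \cdot 0 = -142 - 0 = -142 + 0 = -142$)
$2455 n = 2455 \left(-142\right) = -348610$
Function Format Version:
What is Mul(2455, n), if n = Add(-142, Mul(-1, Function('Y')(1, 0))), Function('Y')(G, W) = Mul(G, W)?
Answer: -348610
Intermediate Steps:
n = -142 (n = Add(-142, Mul(-1, Mul(1, 0))) = Add(-142, Mul(-1, 0)) = Add(-142, 0) = -142)
Mul(2455, n) = Mul(2455, -142) = -348610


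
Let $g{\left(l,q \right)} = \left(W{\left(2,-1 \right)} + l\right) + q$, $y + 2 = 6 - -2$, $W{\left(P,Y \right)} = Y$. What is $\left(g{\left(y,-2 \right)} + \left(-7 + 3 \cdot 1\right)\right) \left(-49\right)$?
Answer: $49$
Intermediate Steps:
$y = 6$ ($y = -2 + \left(6 - -2\right) = -2 + \left(6 + 2\right) = -2 + 8 = 6$)
$g{\left(l,q \right)} = -1 + l + q$ ($g{\left(l,q \right)} = \left(-1 + l\right) + q = -1 + l + q$)
$\left(g{\left(y,-2 \right)} + \left(-7 + 3 \cdot 1\right)\right) \left(-49\right) = \left(\left(-1 + 6 - 2\right) + \left(-7 + 3 \cdot 1\right)\right) \left(-49\right) = \left(3 + \left(-7 + 3\right)\right) \left(-49\right) = \left(3 - 4\right) \left(-49\right) = \left(-1\right) \left(-49\right) = 49$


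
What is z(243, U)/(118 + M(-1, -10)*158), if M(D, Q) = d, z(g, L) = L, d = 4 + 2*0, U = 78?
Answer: 13/125 ≈ 0.10400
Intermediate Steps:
d = 4 (d = 4 + 0 = 4)
M(D, Q) = 4
z(243, U)/(118 + M(-1, -10)*158) = 78/(118 + 4*158) = 78/(118 + 632) = 78/750 = 78*(1/750) = 13/125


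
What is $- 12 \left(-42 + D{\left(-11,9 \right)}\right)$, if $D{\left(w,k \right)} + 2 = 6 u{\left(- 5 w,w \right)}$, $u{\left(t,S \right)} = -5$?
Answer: $888$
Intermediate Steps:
$D{\left(w,k \right)} = -32$ ($D{\left(w,k \right)} = -2 + 6 \left(-5\right) = -2 - 30 = -32$)
$- 12 \left(-42 + D{\left(-11,9 \right)}\right) = - 12 \left(-42 - 32\right) = \left(-12\right) \left(-74\right) = 888$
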